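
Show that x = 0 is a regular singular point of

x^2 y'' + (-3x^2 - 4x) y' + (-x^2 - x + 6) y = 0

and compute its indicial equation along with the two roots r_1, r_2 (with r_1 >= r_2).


Divide by x^2 to reach normal form y'' + P_1(x) y' + P_2(x) y = 0 with P_1(x) = -3 - 4/x and P_2(x) = -1 - 1/x + 6/x^2.
x = 0 is a singular point because the y'-coefficient -3 - 4/x has a pole at x = 0 and the y-coefficient -1 - 1/x + 6/x^2 has a pole at x = 0.
It is a regular singular point because x P_1(x) = p(x) = -3x - 4 and x^2 P_2(x) = q(x) = -x^2 - x + 6 are polynomials, hence analytic at x = 0.
p(0) = -4,  q(0) = 6.
Indicial equation: r(r-1) + p(0) r + q(0) = 0, i.e. r^2 + (p(0) - 1) r + q(0) = 0, i.e. r^2 - 5 r + 6 = 0.
Discriminant: (-5)^2 - 4(6) = 1, so r = (5 ± 1)/2.
Solving: r_1 = 3, r_2 = 2.

indicial: r^2 - 5 r + 6 = 0; roots r_1 = 3, r_2 = 2


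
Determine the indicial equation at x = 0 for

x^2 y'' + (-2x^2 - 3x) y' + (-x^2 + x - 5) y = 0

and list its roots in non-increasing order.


Divide by x^2 to reach normal form y'' + P_1(x) y' + P_2(x) y = 0 with P_1(x) = -2 - 3/x and P_2(x) = -1 + 1/x - 5/x^2.
x = 0 is a singular point because the y'-coefficient -2 - 3/x has a pole at x = 0 and the y-coefficient -1 + 1/x - 5/x^2 has a pole at x = 0.
It is a regular singular point because x P_1(x) = p(x) = -2x - 3 and x^2 P_2(x) = q(x) = -x^2 + x - 5 are polynomials, hence analytic at x = 0.
p(0) = -3,  q(0) = -5.
Indicial equation: r(r-1) + p(0) r + q(0) = 0, i.e. r^2 + (p(0) - 1) r + q(0) = 0, i.e. r^2 - 4 r - 5 = 0.
Discriminant: (-4)^2 - 4(-5) = 36, so r = (4 ± 6)/2.
Solving: r_1 = 5, r_2 = -1.

indicial: r^2 - 4 r - 5 = 0; roots r_1 = 5, r_2 = -1


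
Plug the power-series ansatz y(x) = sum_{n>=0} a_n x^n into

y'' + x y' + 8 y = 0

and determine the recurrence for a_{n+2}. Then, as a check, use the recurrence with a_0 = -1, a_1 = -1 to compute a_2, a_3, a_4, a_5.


Substitute y = sum_n a_n x^n.
y''(x) has coefficient (n+2)(n+1) a_{n+2} at x^n;
x y'(x) has coefficient n a_n at x^n (shift);
8 y(x) has coefficient 8 a_n at x^n.
Matching x^n: (n+2)(n+1) a_{n+2} + (n + 8) a_n = 0.
Thus a_{n+2} = (-n - 8) / ((n+1)(n+2)) * a_n.

Check with a_0 = -1, a_1 = -1 (apply the recurrence for n = 0, 1, 2, 3): a_0 = -1, a_1 = -1, a_2 = 4, a_3 = 3/2, a_4 = -10/3, a_5 = -33/40.

a_(n+2) = (-n - 8) / ((n+1)(n+2)) * a_n; check: a_0 = -1, a_1 = -1, a_2 = 4, a_3 = 3/2, a_4 = -10/3, a_5 = -33/40


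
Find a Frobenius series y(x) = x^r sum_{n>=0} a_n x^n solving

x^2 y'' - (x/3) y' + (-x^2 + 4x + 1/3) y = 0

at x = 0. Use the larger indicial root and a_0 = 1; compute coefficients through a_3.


Write in Frobenius form y'' + (p(x)/x) y' + (q(x)/x^2) y = 0:
  p(x) = -1/3,  q(x) = -x^2 + 4x + 1/3.
Indicial equation: r(r-1) + (-1/3) r + (1/3) = 0 -> roots r_1 = 1, r_2 = 1/3.
Take r = r_1 = 1. Let y(x) = x^r sum_{n>=0} a_n x^n with a_0 = 1.
Substitute y = x^r sum a_n x^n and match x^{r+n}. The recurrence is
  D(n) a_n + 4 a_{n-1} - 1 a_{n-2} = 0,  where D(n) = (r+n)(r+n-1) + (-1/3)(r+n) + (1/3).
  a_n = [-4 a_{n-1} + 1 a_{n-2}] / D(n).
Since the indicial polynomial factors as (r - r_1)(r - r_2), D(n) = (r_1 + n - r_1)(r_1 + n - r_2) = n(n + 2/3).
Evaluating step by step (a_0 = 1):
  n = 1: D(1) = 1(1 + 2/3) = 5/3; numerator = -4(1) = -4; a_1 = (-4)/(5/3) = -12/5
  n = 2: D(2) = 2(2 + 2/3) = 16/3; numerator = -4(-12/5) + 1(1) = 53/5; a_2 = (53/5)/(16/3) = 159/80
  n = 3: D(3) = 3(3 + 2/3) = 11; numerator = -4(159/80) + 1(-12/5) = -207/20; a_3 = (-207/20)/(11) = -207/220

r = 1; a_0 = 1; a_1 = -12/5; a_2 = 159/80; a_3 = -207/220


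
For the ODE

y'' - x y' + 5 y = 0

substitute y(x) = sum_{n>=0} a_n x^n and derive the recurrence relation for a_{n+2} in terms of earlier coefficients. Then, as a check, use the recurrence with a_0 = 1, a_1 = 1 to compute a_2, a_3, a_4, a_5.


Substitute y = sum_n a_n x^n.
y''(x) has coefficient (n+2)(n+1) a_{n+2} at x^n;
-x y'(x) has coefficient -n a_n at x^n (shift);
5 y(x) has coefficient 5 a_n at x^n.
Matching x^n: (n+2)(n+1) a_{n+2} + (-n + 5) a_n = 0.
Thus a_{n+2} = (n - 5) / ((n+1)(n+2)) * a_n.

Check with a_0 = 1, a_1 = 1 (apply the recurrence for n = 0, 1, 2, 3): a_0 = 1, a_1 = 1, a_2 = -5/2, a_3 = -2/3, a_4 = 5/8, a_5 = 1/15.

a_(n+2) = (n - 5) / ((n+1)(n+2)) * a_n; check: a_0 = 1, a_1 = 1, a_2 = -5/2, a_3 = -2/3, a_4 = 5/8, a_5 = 1/15


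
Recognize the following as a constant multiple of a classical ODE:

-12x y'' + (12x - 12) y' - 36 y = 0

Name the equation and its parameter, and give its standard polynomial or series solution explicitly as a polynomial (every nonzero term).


All three coefficients share the factor -12; dividing through by -12 gives  x y'' + (1 - x) y' + 3 y = 0.
This matches the Laguerre equation x y'' + (1 - x) y' + n y = 0 with n = 3; the polynomial solution is L_3(x).
With y = sum_k a_k x^k, matching x^k gives (k+1)k a_{k+1} + (k+1) a_{k+1} - k a_k + n a_k = 0, i.e. (k+1)^2 a_{k+1} = (k - n) a_k = (k - 3) a_k. The right side vanishes at k = 3, so the series terminates at degree 3.
Standard normalization L_n(0) = 1 gives a_0 = 1. Work upward with a_{k+1} = (k - 3) a_k / (k+1)^2:
  a_1 = (0 - 3)(1) / 1^2 = -3/1 = -3
  a_2 = (1 - 3)(-3) / 2^2 = 6/4 = 3/2
  a_3 = (2 - 3)(3/2) / 3^2 = (-3/2)/9 = -1/6
Hence L_3(x) = -x^3/6 + 3 x^2/2 - 3 x + 1.

L_3(x); series = -x^3/6 + 3 x^2/2 - 3 x + 1


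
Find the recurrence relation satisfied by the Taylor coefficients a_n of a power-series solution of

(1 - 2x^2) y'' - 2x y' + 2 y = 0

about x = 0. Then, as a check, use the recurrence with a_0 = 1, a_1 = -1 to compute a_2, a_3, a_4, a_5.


Substitute y = sum_n a_n x^n.
(1 - 2 x^2) y'' contributes (n+2)(n+1) a_{n+2} - 2 n(n-1) a_n at x^n.
-2 x y'(x) contributes -2 n a_n at x^n.
2 y(x) contributes 2 a_n at x^n.
Matching x^n: (n+2)(n+1) a_{n+2} + (-2 n(n-1) - 2 n + 2) a_n = 0.
Thus a_{n+2} = (2 n(n-1) + 2 n - 2) / ((n+1)(n+2)) * a_n.

Check with a_0 = 1, a_1 = -1 (apply the recurrence for n = 0, 1, 2, 3): a_0 = 1, a_1 = -1, a_2 = -1, a_3 = 0, a_4 = -1/2, a_5 = 0.

a_(n+2) = (2 n(n-1) + 2 n - 2) / ((n+1)(n+2)) * a_n; check: a_0 = 1, a_1 = -1, a_2 = -1, a_3 = 0, a_4 = -1/2, a_5 = 0


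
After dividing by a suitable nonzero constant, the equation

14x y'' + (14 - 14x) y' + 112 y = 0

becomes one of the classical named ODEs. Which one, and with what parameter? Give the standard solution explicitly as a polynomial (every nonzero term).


All three coefficients share the factor 14; dividing through by 14 gives  x y'' + (1 - x) y' + 8 y = 0.
This matches the Laguerre equation x y'' + (1 - x) y' + n y = 0 with n = 8; the polynomial solution is L_8(x).
With y = sum_k a_k x^k, matching x^k gives (k+1)k a_{k+1} + (k+1) a_{k+1} - k a_k + n a_k = 0, i.e. (k+1)^2 a_{k+1} = (k - n) a_k = (k - 8) a_k. The right side vanishes at k = 8, so the series terminates at degree 8.
Standard normalization L_n(0) = 1 gives a_0 = 1. Work upward with a_{k+1} = (k - 8) a_k / (k+1)^2:
  a_1 = (0 - 8)(1) / 1^2 = -8/1 = -8
  a_2 = (1 - 8)(-8) / 2^2 = 56/4 = 14
  a_3 = (2 - 8)(14) / 3^2 = -84/9 = -28/3
  a_4 = (3 - 8)(-28/3) / 4^2 = (140/3)/16 = 35/12
  a_5 = (4 - 8)(35/12) / 5^2 = (-35/3)/25 = -7/15
  a_6 = (5 - 8)(-7/15) / 6^2 = (7/5)/36 = 7/180
  a_7 = (6 - 8)(7/180) / 7^2 = (-7/90)/49 = -1/630
  a_8 = (7 - 8)(-1/630) / 8^2 = (1/630)/64 = 1/40320
Hence L_8(x) = x^8/40320 - x^7/630 + 7 x^6/180 - 7 x^5/15 + 35 x^4/12 - 28 x^3/3 + 14 x^2 - 8 x + 1.

L_8(x); series = x^8/40320 - x^7/630 + 7 x^6/180 - 7 x^5/15 + 35 x^4/12 - 28 x^3/3 + 14 x^2 - 8 x + 1


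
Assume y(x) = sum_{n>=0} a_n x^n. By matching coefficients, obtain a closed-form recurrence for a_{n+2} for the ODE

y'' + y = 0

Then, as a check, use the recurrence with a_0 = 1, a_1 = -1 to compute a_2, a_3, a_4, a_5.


Substitute y = sum_n a_n x^n into y'' + (const) y = 0.
y''(x) = sum_{n>=0} (n+2)(n+1) a_{n+2} x^n.
The ODE becomes sum_n [(n+2)(n+1) a_{n+2} + 1 a_n] x^n = 0.
Setting each coefficient to zero gives the recurrence:
  (n+2)(n+1) a_{n+2} + 1 a_n = 0,
  a_{n+2} = -1 / ((n+1)(n+2)) a_n.

Check with a_0 = 1, a_1 = -1 (apply the recurrence for n = 0, 1, 2, 3): a_0 = 1, a_1 = -1, a_2 = -1/2, a_3 = 1/6, a_4 = 1/24, a_5 = -1/120.

a_{n+2} = -1/((n+1)(n+2)) * a_n; check: a_0 = 1, a_1 = -1, a_2 = -1/2, a_3 = 1/6, a_4 = 1/24, a_5 = -1/120


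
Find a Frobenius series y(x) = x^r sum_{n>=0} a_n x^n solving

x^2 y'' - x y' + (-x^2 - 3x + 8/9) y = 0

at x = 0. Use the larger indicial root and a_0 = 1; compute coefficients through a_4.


Write in Frobenius form y'' + (p(x)/x) y' + (q(x)/x^2) y = 0:
  p(x) = -1,  q(x) = -x^2 - 3x + 8/9.
Indicial equation: r(r-1) + (-1) r + (8/9) = 0 -> roots r_1 = 4/3, r_2 = 2/3.
Take r = r_1 = 4/3. Let y(x) = x^r sum_{n>=0} a_n x^n with a_0 = 1.
Substitute y = x^r sum a_n x^n and match x^{r+n}. The recurrence is
  D(n) a_n - 3 a_{n-1} - 1 a_{n-2} = 0,  where D(n) = (r+n)(r+n-1) + (-1)(r+n) + (8/9).
  a_n = [3 a_{n-1} + 1 a_{n-2}] / D(n).
Since the indicial polynomial factors as (r - r_1)(r - r_2), D(n) = (r_1 + n - r_1)(r_1 + n - r_2) = n(n + 2/3).
Evaluating step by step (a_0 = 1):
  n = 1: D(1) = 1(1 + 2/3) = 5/3; numerator = 3(1) = 3; a_1 = (3)/(5/3) = 9/5
  n = 2: D(2) = 2(2 + 2/3) = 16/3; numerator = 3(9/5) + 1(1) = 32/5; a_2 = (32/5)/(16/3) = 6/5
  n = 3: D(3) = 3(3 + 2/3) = 11; numerator = 3(6/5) + 1(9/5) = 27/5; a_3 = (27/5)/(11) = 27/55
  n = 4: D(4) = 4(4 + 2/3) = 56/3; numerator = 3(27/55) + 1(6/5) = 147/55; a_4 = (147/55)/(56/3) = 63/440

r = 4/3; a_0 = 1; a_1 = 9/5; a_2 = 6/5; a_3 = 27/55; a_4 = 63/440


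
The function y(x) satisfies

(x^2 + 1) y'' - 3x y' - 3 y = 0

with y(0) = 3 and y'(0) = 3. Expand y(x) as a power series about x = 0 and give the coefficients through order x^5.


Ansatz: y(x) = sum_{n>=0} a_n x^n, so y'(x) = sum_{n>=1} n a_n x^(n-1) and y''(x) = sum_{n>=2} n(n-1) a_n x^(n-2).
Substitute into P(x) y'' + Q(x) y' + R(x) y = 0 with P(x) = x^2 + 1, Q(x) = -3x, R(x) = -3, and match powers of x.
Initial conditions: a_0 = 3, a_1 = 3.
Setting the coefficient of each power of x to zero and solving order by order (substituting the coefficients already found):
  x^0: 2 a_2 - 3 a_0 = 0  ->  2 a_2 = 3 a_0 = 9  ->  a_2 = 9/2
  x^1: 6 a_3 - 6 a_1 = 0  ->  6 a_3 = 6 a_1 = 18  ->  a_3 = 3
  x^2: 12 a_4 - 7 a_2 = 0  ->  12 a_4 = 7 a_2 = 63/2  ->  a_4 = 21/8
  x^3: 20 a_5 - 6 a_3 = 0  ->  20 a_5 = 6 a_3 = 18  ->  a_5 = 9/10
Truncated series: y(x) = 3 + 3 x + (9/2) x^2 + 3 x^3 + (21/8) x^4 + (9/10) x^5 + O(x^6).

a_0 = 3; a_1 = 3; a_2 = 9/2; a_3 = 3; a_4 = 21/8; a_5 = 9/10


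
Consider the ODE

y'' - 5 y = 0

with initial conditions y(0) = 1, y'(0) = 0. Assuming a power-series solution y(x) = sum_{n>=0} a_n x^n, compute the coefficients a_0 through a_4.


Ansatz: y(x) = sum_{n>=0} a_n x^n, so y'(x) = sum_{n>=1} n a_n x^(n-1) and y''(x) = sum_{n>=2} n(n-1) a_n x^(n-2).
Substitute into P(x) y'' + Q(x) y' + R(x) y = 0 with P(x) = 1, Q(x) = 0, R(x) = -5, and match powers of x.
Initial conditions: a_0 = 1, a_1 = 0.
Setting the coefficient of each power of x to zero and solving order by order (substituting the coefficients already found):
  x^0: 2 a_2 - 5 a_0 = 0  ->  2 a_2 = 5 a_0 = 5  ->  a_2 = 5/2
  x^1: 6 a_3 - 5 a_1 = 0  ->  6 a_3 = 5 a_1 = 0  ->  a_3 = 0
  x^2: 12 a_4 - 5 a_2 = 0  ->  12 a_4 = 5 a_2 = 25/2  ->  a_4 = 25/24
Truncated series: y(x) = 1 + (5/2) x^2 + (25/24) x^4 + O(x^5).

a_0 = 1; a_1 = 0; a_2 = 5/2; a_3 = 0; a_4 = 25/24


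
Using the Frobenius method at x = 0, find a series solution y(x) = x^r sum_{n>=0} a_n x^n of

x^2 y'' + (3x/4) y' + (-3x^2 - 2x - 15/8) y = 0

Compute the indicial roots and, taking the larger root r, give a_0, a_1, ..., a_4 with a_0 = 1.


Write in Frobenius form y'' + (p(x)/x) y' + (q(x)/x^2) y = 0:
  p(x) = 3/4,  q(x) = -3x^2 - 2x - 15/8.
Indicial equation: r(r-1) + (3/4) r + (-15/8) = 0 -> roots r_1 = 3/2, r_2 = -5/4.
Take r = r_1 = 3/2. Let y(x) = x^r sum_{n>=0} a_n x^n with a_0 = 1.
Substitute y = x^r sum a_n x^n and match x^{r+n}. The recurrence is
  D(n) a_n - 2 a_{n-1} - 3 a_{n-2} = 0,  where D(n) = (r+n)(r+n-1) + (3/4)(r+n) + (-15/8).
  a_n = [2 a_{n-1} + 3 a_{n-2}] / D(n).
Since the indicial polynomial factors as (r - r_1)(r - r_2), D(n) = (r_1 + n - r_1)(r_1 + n - r_2) = n(n + 11/4).
Evaluating step by step (a_0 = 1):
  n = 1: D(1) = 1(1 + 11/4) = 15/4; numerator = 2(1) = 2; a_1 = (2)/(15/4) = 8/15
  n = 2: D(2) = 2(2 + 11/4) = 19/2; numerator = 2(8/15) + 3(1) = 61/15; a_2 = (61/15)/(19/2) = 122/285
  n = 3: D(3) = 3(3 + 11/4) = 69/4; numerator = 2(122/285) + 3(8/15) = 140/57; a_3 = (140/57)/(69/4) = 560/3933
  n = 4: D(4) = 4(4 + 11/4) = 27; numerator = 2(560/3933) + 3(122/285) = 30854/19665; a_4 = (30854/19665)/(27) = 30854/530955

r = 3/2; a_0 = 1; a_1 = 8/15; a_2 = 122/285; a_3 = 560/3933; a_4 = 30854/530955


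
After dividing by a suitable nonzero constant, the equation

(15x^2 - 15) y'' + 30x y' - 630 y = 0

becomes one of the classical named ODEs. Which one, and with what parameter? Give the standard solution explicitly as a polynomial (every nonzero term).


All three coefficients share the factor -15; dividing through by -15 gives  (1 - x^2) y'' - 2x y' + 42 y = 0.
This matches the Legendre equation (1 - x^2) y'' - 2x y' + n(n+1) y = 0 (note the -2x y' term) with n(n+1) = 42, so n = 6; the polynomial solution is P_6(x).
With y = sum_k a_k x^k, matching x^k gives (k+2)(k+1) a_{k+2} = [k(k+1) - n(n+1)] a_k = (k - 6)(k + 7) a_k. The right side vanishes at k = 6, so the series with the parity of 6 terminates at degree 6.
Standard normalization (P_n(1) = 1): leading coefficient (2n)!/(2^n (n!)^2) = 479001600/(64*518400) = 231/16, so a_6 = 231/16. Work downward with a_k = (k+1)(k+2) a_{k+2} / ((k - 6)(k + 7)):
  a_4 = (5)(6)(231/16) / ((4 - 6)(4 + 7)) = (3465/8)/(-22) = -315/16
  a_2 = (3)(4)(-315/16) / ((2 - 6)(2 + 7)) = (-945/4)/(-36) = 105/16
  a_0 = (1)(2)(105/16) / ((0 - 6)(0 + 7)) = (105/8)/(-42) = -5/16
Hence P_6(x) = 231 x^6/16 - 315 x^4/16 + 105 x^2/16 - 5/16.

P_6(x); series = 231 x^6/16 - 315 x^4/16 + 105 x^2/16 - 5/16


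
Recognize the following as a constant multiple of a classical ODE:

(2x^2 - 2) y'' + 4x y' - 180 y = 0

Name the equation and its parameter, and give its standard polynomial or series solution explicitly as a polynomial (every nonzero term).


All three coefficients share the factor -2; dividing through by -2 gives  (1 - x^2) y'' - 2x y' + 90 y = 0.
This matches the Legendre equation (1 - x^2) y'' - 2x y' + n(n+1) y = 0 (note the -2x y' term) with n(n+1) = 90, so n = 9; the polynomial solution is P_9(x).
With y = sum_k a_k x^k, matching x^k gives (k+2)(k+1) a_{k+2} = [k(k+1) - n(n+1)] a_k = (k - 9)(k + 10) a_k. The right side vanishes at k = 9, so the series with the parity of 9 terminates at degree 9.
Standard normalization (P_n(1) = 1): leading coefficient (2n)!/(2^n (n!)^2) = 6402373705728000/(512*131681894400) = 12155/128, so a_9 = 12155/128. Work downward with a_k = (k+1)(k+2) a_{k+2} / ((k - 9)(k + 10)):
  a_7 = (8)(9)(12155/128) / ((7 - 9)(7 + 10)) = (109395/16)/(-34) = -6435/32
  a_5 = (6)(7)(-6435/32) / ((5 - 9)(5 + 10)) = (-135135/16)/(-60) = 9009/64
  a_3 = (4)(5)(9009/64) / ((3 - 9)(3 + 10)) = (45045/16)/(-78) = -1155/32
  a_1 = (2)(3)(-1155/32) / ((1 - 9)(1 + 10)) = (-3465/16)/(-88) = 315/128
Hence P_9(x) = 12155 x^9/128 - 6435 x^7/32 + 9009 x^5/64 - 1155 x^3/32 + 315 x/128.

P_9(x); series = 12155 x^9/128 - 6435 x^7/32 + 9009 x^5/64 - 1155 x^3/32 + 315 x/128


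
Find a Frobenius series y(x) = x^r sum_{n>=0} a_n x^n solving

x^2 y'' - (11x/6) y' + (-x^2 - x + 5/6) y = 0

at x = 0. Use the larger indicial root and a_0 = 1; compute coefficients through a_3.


Write in Frobenius form y'' + (p(x)/x) y' + (q(x)/x^2) y = 0:
  p(x) = -11/6,  q(x) = -x^2 - x + 5/6.
Indicial equation: r(r-1) + (-11/6) r + (5/6) = 0 -> roots r_1 = 5/2, r_2 = 1/3.
Take r = r_1 = 5/2. Let y(x) = x^r sum_{n>=0} a_n x^n with a_0 = 1.
Substitute y = x^r sum a_n x^n and match x^{r+n}. The recurrence is
  D(n) a_n - 1 a_{n-1} - 1 a_{n-2} = 0,  where D(n) = (r+n)(r+n-1) + (-11/6)(r+n) + (5/6).
  a_n = [1 a_{n-1} + 1 a_{n-2}] / D(n).
Since the indicial polynomial factors as (r - r_1)(r - r_2), D(n) = (r_1 + n - r_1)(r_1 + n - r_2) = n(n + 13/6).
Evaluating step by step (a_0 = 1):
  n = 1: D(1) = 1(1 + 13/6) = 19/6; numerator = 1(1) = 1; a_1 = (1)/(19/6) = 6/19
  n = 2: D(2) = 2(2 + 13/6) = 25/3; numerator = 1(6/19) + 1(1) = 25/19; a_2 = (25/19)/(25/3) = 3/19
  n = 3: D(3) = 3(3 + 13/6) = 31/2; numerator = 1(3/19) + 1(6/19) = 9/19; a_3 = (9/19)/(31/2) = 18/589

r = 5/2; a_0 = 1; a_1 = 6/19; a_2 = 3/19; a_3 = 18/589


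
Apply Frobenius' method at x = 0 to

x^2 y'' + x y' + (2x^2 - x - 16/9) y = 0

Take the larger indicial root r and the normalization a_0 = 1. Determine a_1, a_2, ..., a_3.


Write in Frobenius form y'' + (p(x)/x) y' + (q(x)/x^2) y = 0:
  p(x) = 1,  q(x) = 2x^2 - x - 16/9.
Indicial equation: r(r-1) + (1) r + (-16/9) = 0 -> roots r_1 = 4/3, r_2 = -4/3.
Take r = r_1 = 4/3. Let y(x) = x^r sum_{n>=0} a_n x^n with a_0 = 1.
Substitute y = x^r sum a_n x^n and match x^{r+n}. The recurrence is
  D(n) a_n - 1 a_{n-1} + 2 a_{n-2} = 0,  where D(n) = (r+n)(r+n-1) + (1)(r+n) + (-16/9).
  a_n = [1 a_{n-1} - 2 a_{n-2}] / D(n).
Since the indicial polynomial factors as (r - r_1)(r - r_2), D(n) = (r_1 + n - r_1)(r_1 + n - r_2) = n(n + 8/3).
Evaluating step by step (a_0 = 1):
  n = 1: D(1) = 1(1 + 8/3) = 11/3; numerator = 1(1) = 1; a_1 = (1)/(11/3) = 3/11
  n = 2: D(2) = 2(2 + 8/3) = 28/3; numerator = 1(3/11) - 2(1) = -19/11; a_2 = (-19/11)/(28/3) = -57/308
  n = 3: D(3) = 3(3 + 8/3) = 17; numerator = 1(-57/308) - 2(3/11) = -225/308; a_3 = (-225/308)/(17) = -225/5236

r = 4/3; a_0 = 1; a_1 = 3/11; a_2 = -57/308; a_3 = -225/5236


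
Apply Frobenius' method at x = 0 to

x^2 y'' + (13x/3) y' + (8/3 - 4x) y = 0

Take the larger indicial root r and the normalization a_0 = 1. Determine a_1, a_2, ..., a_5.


Write in Frobenius form y'' + (p(x)/x) y' + (q(x)/x^2) y = 0:
  p(x) = 13/3,  q(x) = 8/3 - 4x.
Indicial equation: r(r-1) + (13/3) r + (8/3) = 0 -> roots r_1 = -4/3, r_2 = -2.
Take r = r_1 = -4/3. Let y(x) = x^r sum_{n>=0} a_n x^n with a_0 = 1.
Substitute y = x^r sum a_n x^n and match x^{r+n}. The recurrence is
  D(n) a_n - 4 a_{n-1} = 0,  where D(n) = (r+n)(r+n-1) + (13/3)(r+n) + (8/3).
  a_n = 4 / D(n) * a_{n-1}.
Since the indicial polynomial factors as (r - r_1)(r - r_2), D(n) = (r_1 + n - r_1)(r_1 + n - r_2) = n(n + 2/3).
Evaluating step by step (a_0 = 1):
  n = 1: D(1) = 1(1 + 2/3) = 5/3; numerator = 4(1) = 4; a_1 = (4)/(5/3) = 12/5
  n = 2: D(2) = 2(2 + 2/3) = 16/3; numerator = 4(12/5) = 48/5; a_2 = (48/5)/(16/3) = 9/5
  n = 3: D(3) = 3(3 + 2/3) = 11; numerator = 4(9/5) = 36/5; a_3 = (36/5)/(11) = 36/55
  n = 4: D(4) = 4(4 + 2/3) = 56/3; numerator = 4(36/55) = 144/55; a_4 = (144/55)/(56/3) = 54/385
  n = 5: D(5) = 5(5 + 2/3) = 85/3; numerator = 4(54/385) = 216/385; a_5 = (216/385)/(85/3) = 648/32725

r = -4/3; a_0 = 1; a_1 = 12/5; a_2 = 9/5; a_3 = 36/55; a_4 = 54/385; a_5 = 648/32725


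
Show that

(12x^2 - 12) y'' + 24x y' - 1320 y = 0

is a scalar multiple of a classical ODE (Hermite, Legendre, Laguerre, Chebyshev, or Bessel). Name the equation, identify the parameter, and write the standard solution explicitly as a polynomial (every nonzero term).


All three coefficients share the factor -12; dividing through by -12 gives  (1 - x^2) y'' - 2x y' + 110 y = 0.
This matches the Legendre equation (1 - x^2) y'' - 2x y' + n(n+1) y = 0 (note the -2x y' term) with n(n+1) = 110, so n = 10; the polynomial solution is P_10(x).
With y = sum_k a_k x^k, matching x^k gives (k+2)(k+1) a_{k+2} = [k(k+1) - n(n+1)] a_k = (k - 10)(k + 11) a_k. The right side vanishes at k = 10, so the series with the parity of 10 terminates at degree 10.
Standard normalization (P_n(1) = 1): leading coefficient (2n)!/(2^n (n!)^2) = 2432902008176640000/(1024*13168189440000) = 46189/256, so a_10 = 46189/256. Work downward with a_k = (k+1)(k+2) a_{k+2} / ((k - 10)(k + 11)):
  a_8 = (9)(10)(46189/256) / ((8 - 10)(8 + 11)) = (2078505/128)/(-38) = -109395/256
  a_6 = (7)(8)(-109395/256) / ((6 - 10)(6 + 11)) = (-765765/32)/(-68) = 45045/128
  a_4 = (5)(6)(45045/128) / ((4 - 10)(4 + 11)) = (675675/64)/(-90) = -15015/128
  a_2 = (3)(4)(-15015/128) / ((2 - 10)(2 + 11)) = (-45045/32)/(-104) = 3465/256
  a_0 = (1)(2)(3465/256) / ((0 - 10)(0 + 11)) = (3465/128)/(-110) = -63/256
Hence P_10(x) = 46189 x^10/256 - 109395 x^8/256 + 45045 x^6/128 - 15015 x^4/128 + 3465 x^2/256 - 63/256.

P_10(x); series = 46189 x^10/256 - 109395 x^8/256 + 45045 x^6/128 - 15015 x^4/128 + 3465 x^2/256 - 63/256


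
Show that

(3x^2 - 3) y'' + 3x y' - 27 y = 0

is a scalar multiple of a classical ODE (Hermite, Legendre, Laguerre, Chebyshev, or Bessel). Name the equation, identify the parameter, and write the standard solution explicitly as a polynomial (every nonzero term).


All three coefficients share the factor -3; dividing through by -3 gives  (1 - x^2) y'' - x y' + 9 y = 0.
This matches the Chebyshev equation (1 - x^2) y'' - x y' + n^2 y = 0 (note the -x y' term, not -2x y') with n^2 = 9, so n = 3; the polynomial solution is T_3(x).
With y = sum_k a_k x^k, matching x^k gives (k+2)(k+1) a_{k+2} = (k^2 - n^2) a_k = (k - 3)(k + 3) a_k. The right side vanishes at k = 3, so the series with the parity of 3 terminates at degree 3.
Standard normalization: leading coefficient of T_n is 2^(n-1), so a_3 = 2^2 = 4. Work downward with a_k = (k+1)(k+2) a_{k+2} / ((k - 3)(k + 3)):
  a_1 = (2)(3)(4) / ((1 - 3)(1 + 3)) = 24/(-8) = -3
Hence T_3(x) = 4 x^3 - 3 x.

T_3(x); series = 4 x^3 - 3 x


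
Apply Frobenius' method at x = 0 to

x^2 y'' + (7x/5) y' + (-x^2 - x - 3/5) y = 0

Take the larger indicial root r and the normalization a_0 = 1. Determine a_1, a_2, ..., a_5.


Write in Frobenius form y'' + (p(x)/x) y' + (q(x)/x^2) y = 0:
  p(x) = 7/5,  q(x) = -x^2 - x - 3/5.
Indicial equation: r(r-1) + (7/5) r + (-3/5) = 0 -> roots r_1 = 3/5, r_2 = -1.
Take r = r_1 = 3/5. Let y(x) = x^r sum_{n>=0} a_n x^n with a_0 = 1.
Substitute y = x^r sum a_n x^n and match x^{r+n}. The recurrence is
  D(n) a_n - 1 a_{n-1} - 1 a_{n-2} = 0,  where D(n) = (r+n)(r+n-1) + (7/5)(r+n) + (-3/5).
  a_n = [1 a_{n-1} + 1 a_{n-2}] / D(n).
Since the indicial polynomial factors as (r - r_1)(r - r_2), D(n) = (r_1 + n - r_1)(r_1 + n - r_2) = n(n + 8/5).
Evaluating step by step (a_0 = 1):
  n = 1: D(1) = 1(1 + 8/5) = 13/5; numerator = 1(1) = 1; a_1 = (1)/(13/5) = 5/13
  n = 2: D(2) = 2(2 + 8/5) = 36/5; numerator = 1(5/13) + 1(1) = 18/13; a_2 = (18/13)/(36/5) = 5/26
  n = 3: D(3) = 3(3 + 8/5) = 69/5; numerator = 1(5/26) + 1(5/13) = 15/26; a_3 = (15/26)/(69/5) = 25/598
  n = 4: D(4) = 4(4 + 8/5) = 112/5; numerator = 1(25/598) + 1(5/26) = 70/299; a_4 = (70/299)/(112/5) = 25/2392
  n = 5: D(5) = 5(5 + 8/5) = 33; numerator = 1(25/2392) + 1(25/598) = 125/2392; a_5 = (125/2392)/(33) = 125/78936

r = 3/5; a_0 = 1; a_1 = 5/13; a_2 = 5/26; a_3 = 25/598; a_4 = 25/2392; a_5 = 125/78936


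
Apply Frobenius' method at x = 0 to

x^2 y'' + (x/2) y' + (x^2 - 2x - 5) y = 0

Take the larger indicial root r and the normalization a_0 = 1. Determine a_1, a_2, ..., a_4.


Write in Frobenius form y'' + (p(x)/x) y' + (q(x)/x^2) y = 0:
  p(x) = 1/2,  q(x) = x^2 - 2x - 5.
Indicial equation: r(r-1) + (1/2) r + (-5) = 0 -> roots r_1 = 5/2, r_2 = -2.
Take r = r_1 = 5/2. Let y(x) = x^r sum_{n>=0} a_n x^n with a_0 = 1.
Substitute y = x^r sum a_n x^n and match x^{r+n}. The recurrence is
  D(n) a_n - 2 a_{n-1} + 1 a_{n-2} = 0,  where D(n) = (r+n)(r+n-1) + (1/2)(r+n) + (-5).
  a_n = [2 a_{n-1} - 1 a_{n-2}] / D(n).
Since the indicial polynomial factors as (r - r_1)(r - r_2), D(n) = (r_1 + n - r_1)(r_1 + n - r_2) = n(n + 9/2).
Evaluating step by step (a_0 = 1):
  n = 1: D(1) = 1(1 + 9/2) = 11/2; numerator = 2(1) = 2; a_1 = (2)/(11/2) = 4/11
  n = 2: D(2) = 2(2 + 9/2) = 13; numerator = 2(4/11) - 1(1) = -3/11; a_2 = (-3/11)/(13) = -3/143
  n = 3: D(3) = 3(3 + 9/2) = 45/2; numerator = 2(-3/143) - 1(4/11) = -58/143; a_3 = (-58/143)/(45/2) = -116/6435
  n = 4: D(4) = 4(4 + 9/2) = 34; numerator = 2(-116/6435) - 1(-3/143) = -97/6435; a_4 = (-97/6435)/(34) = -97/218790

r = 5/2; a_0 = 1; a_1 = 4/11; a_2 = -3/143; a_3 = -116/6435; a_4 = -97/218790


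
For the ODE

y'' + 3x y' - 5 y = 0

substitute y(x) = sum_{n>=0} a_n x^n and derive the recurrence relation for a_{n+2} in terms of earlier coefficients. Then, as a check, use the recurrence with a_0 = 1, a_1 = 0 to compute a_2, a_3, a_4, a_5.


Substitute y = sum_n a_n x^n.
y''(x) has coefficient (n+2)(n+1) a_{n+2} at x^n;
3 x y'(x) has coefficient 3 n a_n at x^n (shift);
-5 y(x) has coefficient -5 a_n at x^n.
Matching x^n: (n+2)(n+1) a_{n+2} + (3n - 5) a_n = 0.
Thus a_{n+2} = (-3n + 5) / ((n+1)(n+2)) * a_n.

Check with a_0 = 1, a_1 = 0 (apply the recurrence for n = 0, 1, 2, 3): a_0 = 1, a_1 = 0, a_2 = 5/2, a_3 = 0, a_4 = -5/24, a_5 = 0.

a_(n+2) = (-3n + 5) / ((n+1)(n+2)) * a_n; check: a_0 = 1, a_1 = 0, a_2 = 5/2, a_3 = 0, a_4 = -5/24, a_5 = 0


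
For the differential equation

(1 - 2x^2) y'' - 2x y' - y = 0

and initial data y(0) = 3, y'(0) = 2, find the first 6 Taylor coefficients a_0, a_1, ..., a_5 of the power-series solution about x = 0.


Ansatz: y(x) = sum_{n>=0} a_n x^n, so y'(x) = sum_{n>=1} n a_n x^(n-1) and y''(x) = sum_{n>=2} n(n-1) a_n x^(n-2).
Substitute into P(x) y'' + Q(x) y' + R(x) y = 0 with P(x) = 1 - 2x^2, Q(x) = -2x, R(x) = -1, and match powers of x.
Initial conditions: a_0 = 3, a_1 = 2.
Setting the coefficient of each power of x to zero and solving order by order (substituting the coefficients already found):
  x^0: 2 a_2 - a_0 = 0  ->  2 a_2 = a_0 = 3  ->  a_2 = 3/2
  x^1: 6 a_3 - 3 a_1 = 0  ->  6 a_3 = 3 a_1 = 6  ->  a_3 = 1
  x^2: 12 a_4 - 9 a_2 = 0  ->  12 a_4 = 9 a_2 = 27/2  ->  a_4 = 9/8
  x^3: 20 a_5 - 19 a_3 = 0  ->  20 a_5 = 19 a_3 = 19  ->  a_5 = 19/20
Truncated series: y(x) = 3 + 2 x + (3/2) x^2 + x^3 + (9/8) x^4 + (19/20) x^5 + O(x^6).

a_0 = 3; a_1 = 2; a_2 = 3/2; a_3 = 1; a_4 = 9/8; a_5 = 19/20


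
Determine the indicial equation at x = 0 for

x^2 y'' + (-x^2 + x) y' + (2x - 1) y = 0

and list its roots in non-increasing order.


Divide by x^2 to reach normal form y'' + P_1(x) y' + P_2(x) y = 0 with P_1(x) = -1 + 1/x and P_2(x) = 2/x - 1/x^2.
x = 0 is a singular point because the y'-coefficient -1 + 1/x has a pole at x = 0 and the y-coefficient 2/x - 1/x^2 has a pole at x = 0.
It is a regular singular point because x P_1(x) = p(x) = 1 - x and x^2 P_2(x) = q(x) = 2x - 1 are polynomials, hence analytic at x = 0.
p(0) = 1,  q(0) = -1.
Indicial equation: r(r-1) + p(0) r + q(0) = 0, i.e. r^2 + (p(0) - 1) r + q(0) = 0, i.e. r^2 - 1 = 0.
Discriminant: (0)^2 - 4(-1) = 4, so r = (0 ± 2)/2.
Solving: r_1 = 1, r_2 = -1.

indicial: r^2 - 1 = 0; roots r_1 = 1, r_2 = -1


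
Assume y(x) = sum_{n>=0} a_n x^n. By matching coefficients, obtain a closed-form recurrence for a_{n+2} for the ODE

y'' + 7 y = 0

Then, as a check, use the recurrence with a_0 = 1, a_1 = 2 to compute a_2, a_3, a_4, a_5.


Substitute y = sum_n a_n x^n into y'' + (const) y = 0.
y''(x) = sum_{n>=0} (n+2)(n+1) a_{n+2} x^n.
The ODE becomes sum_n [(n+2)(n+1) a_{n+2} + 7 a_n] x^n = 0.
Setting each coefficient to zero gives the recurrence:
  (n+2)(n+1) a_{n+2} + 7 a_n = 0,
  a_{n+2} = -7 / ((n+1)(n+2)) a_n.

Check with a_0 = 1, a_1 = 2 (apply the recurrence for n = 0, 1, 2, 3): a_0 = 1, a_1 = 2, a_2 = -7/2, a_3 = -7/3, a_4 = 49/24, a_5 = 49/60.

a_{n+2} = -7/((n+1)(n+2)) * a_n; check: a_0 = 1, a_1 = 2, a_2 = -7/2, a_3 = -7/3, a_4 = 49/24, a_5 = 49/60


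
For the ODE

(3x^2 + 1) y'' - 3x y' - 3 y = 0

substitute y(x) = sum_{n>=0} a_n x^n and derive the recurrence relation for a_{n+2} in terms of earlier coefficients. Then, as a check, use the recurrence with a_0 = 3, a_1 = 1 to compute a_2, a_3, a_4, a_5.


Substitute y = sum_n a_n x^n.
(1 + 3 x^2) y'' contributes (n+2)(n+1) a_{n+2} + 3 n(n-1) a_n at x^n.
-3 x y'(x) contributes -3 n a_n at x^n.
-3 y(x) contributes -3 a_n at x^n.
Matching x^n: (n+2)(n+1) a_{n+2} + (3 n(n-1) - 3 n - 3) a_n = 0.
Thus a_{n+2} = (-3 n(n-1) + 3 n + 3) / ((n+1)(n+2)) * a_n.

Check with a_0 = 3, a_1 = 1 (apply the recurrence for n = 0, 1, 2, 3): a_0 = 3, a_1 = 1, a_2 = 9/2, a_3 = 1, a_4 = 9/8, a_5 = -3/10.

a_(n+2) = (-3 n(n-1) + 3 n + 3) / ((n+1)(n+2)) * a_n; check: a_0 = 3, a_1 = 1, a_2 = 9/2, a_3 = 1, a_4 = 9/8, a_5 = -3/10


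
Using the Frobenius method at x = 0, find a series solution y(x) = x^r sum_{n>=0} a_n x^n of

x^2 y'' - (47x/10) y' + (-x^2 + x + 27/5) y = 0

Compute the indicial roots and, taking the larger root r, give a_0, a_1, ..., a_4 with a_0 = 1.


Write in Frobenius form y'' + (p(x)/x) y' + (q(x)/x^2) y = 0:
  p(x) = -47/10,  q(x) = -x^2 + x + 27/5.
Indicial equation: r(r-1) + (-47/10) r + (27/5) = 0 -> roots r_1 = 9/2, r_2 = 6/5.
Take r = r_1 = 9/2. Let y(x) = x^r sum_{n>=0} a_n x^n with a_0 = 1.
Substitute y = x^r sum a_n x^n and match x^{r+n}. The recurrence is
  D(n) a_n + 1 a_{n-1} - 1 a_{n-2} = 0,  where D(n) = (r+n)(r+n-1) + (-47/10)(r+n) + (27/5).
  a_n = [-1 a_{n-1} + 1 a_{n-2}] / D(n).
Since the indicial polynomial factors as (r - r_1)(r - r_2), D(n) = (r_1 + n - r_1)(r_1 + n - r_2) = n(n + 33/10).
Evaluating step by step (a_0 = 1):
  n = 1: D(1) = 1(1 + 33/10) = 43/10; numerator = -1(1) = -1; a_1 = (-1)/(43/10) = -10/43
  n = 2: D(2) = 2(2 + 33/10) = 53/5; numerator = -1(-10/43) + 1(1) = 53/43; a_2 = (53/43)/(53/5) = 5/43
  n = 3: D(3) = 3(3 + 33/10) = 189/10; numerator = -1(5/43) + 1(-10/43) = -15/43; a_3 = (-15/43)/(189/10) = -50/2709
  n = 4: D(4) = 4(4 + 33/10) = 146/5; numerator = -1(-50/2709) + 1(5/43) = 365/2709; a_4 = (365/2709)/(146/5) = 25/5418

r = 9/2; a_0 = 1; a_1 = -10/43; a_2 = 5/43; a_3 = -50/2709; a_4 = 25/5418


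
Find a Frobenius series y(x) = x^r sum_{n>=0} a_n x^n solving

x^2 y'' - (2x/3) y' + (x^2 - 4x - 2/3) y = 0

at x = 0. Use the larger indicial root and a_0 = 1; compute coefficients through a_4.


Write in Frobenius form y'' + (p(x)/x) y' + (q(x)/x^2) y = 0:
  p(x) = -2/3,  q(x) = x^2 - 4x - 2/3.
Indicial equation: r(r-1) + (-2/3) r + (-2/3) = 0 -> roots r_1 = 2, r_2 = -1/3.
Take r = r_1 = 2. Let y(x) = x^r sum_{n>=0} a_n x^n with a_0 = 1.
Substitute y = x^r sum a_n x^n and match x^{r+n}. The recurrence is
  D(n) a_n - 4 a_{n-1} + 1 a_{n-2} = 0,  where D(n) = (r+n)(r+n-1) + (-2/3)(r+n) + (-2/3).
  a_n = [4 a_{n-1} - 1 a_{n-2}] / D(n).
Since the indicial polynomial factors as (r - r_1)(r - r_2), D(n) = (r_1 + n - r_1)(r_1 + n - r_2) = n(n + 7/3).
Evaluating step by step (a_0 = 1):
  n = 1: D(1) = 1(1 + 7/3) = 10/3; numerator = 4(1) = 4; a_1 = (4)/(10/3) = 6/5
  n = 2: D(2) = 2(2 + 7/3) = 26/3; numerator = 4(6/5) - 1(1) = 19/5; a_2 = (19/5)/(26/3) = 57/130
  n = 3: D(3) = 3(3 + 7/3) = 16; numerator = 4(57/130) - 1(6/5) = 36/65; a_3 = (36/65)/(16) = 9/260
  n = 4: D(4) = 4(4 + 7/3) = 76/3; numerator = 4(9/260) - 1(57/130) = -3/10; a_4 = (-3/10)/(76/3) = -9/760

r = 2; a_0 = 1; a_1 = 6/5; a_2 = 57/130; a_3 = 9/260; a_4 = -9/760


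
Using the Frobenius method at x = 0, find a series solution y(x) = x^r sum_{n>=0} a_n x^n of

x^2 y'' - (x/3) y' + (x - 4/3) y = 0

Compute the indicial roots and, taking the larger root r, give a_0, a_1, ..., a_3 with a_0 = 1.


Write in Frobenius form y'' + (p(x)/x) y' + (q(x)/x^2) y = 0:
  p(x) = -1/3,  q(x) = x - 4/3.
Indicial equation: r(r-1) + (-1/3) r + (-4/3) = 0 -> roots r_1 = 2, r_2 = -2/3.
Take r = r_1 = 2. Let y(x) = x^r sum_{n>=0} a_n x^n with a_0 = 1.
Substitute y = x^r sum a_n x^n and match x^{r+n}. The recurrence is
  D(n) a_n + 1 a_{n-1} = 0,  where D(n) = (r+n)(r+n-1) + (-1/3)(r+n) + (-4/3).
  a_n = -1 / D(n) * a_{n-1}.
Since the indicial polynomial factors as (r - r_1)(r - r_2), D(n) = (r_1 + n - r_1)(r_1 + n - r_2) = n(n + 8/3).
Evaluating step by step (a_0 = 1):
  n = 1: D(1) = 1(1 + 8/3) = 11/3; numerator = -1(1) = -1; a_1 = (-1)/(11/3) = -3/11
  n = 2: D(2) = 2(2 + 8/3) = 28/3; numerator = -1(-3/11) = 3/11; a_2 = (3/11)/(28/3) = 9/308
  n = 3: D(3) = 3(3 + 8/3) = 17; numerator = -1(9/308) = -9/308; a_3 = (-9/308)/(17) = -9/5236

r = 2; a_0 = 1; a_1 = -3/11; a_2 = 9/308; a_3 = -9/5236


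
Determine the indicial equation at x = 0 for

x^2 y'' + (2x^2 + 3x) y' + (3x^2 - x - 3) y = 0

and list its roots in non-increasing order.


Divide by x^2 to reach normal form y'' + P_1(x) y' + P_2(x) y = 0 with P_1(x) = 2 + 3/x and P_2(x) = 3 - 1/x - 3/x^2.
x = 0 is a singular point because the y'-coefficient 2 + 3/x has a pole at x = 0 and the y-coefficient 3 - 1/x - 3/x^2 has a pole at x = 0.
It is a regular singular point because x P_1(x) = p(x) = 2x + 3 and x^2 P_2(x) = q(x) = 3x^2 - x - 3 are polynomials, hence analytic at x = 0.
p(0) = 3,  q(0) = -3.
Indicial equation: r(r-1) + p(0) r + q(0) = 0, i.e. r^2 + (p(0) - 1) r + q(0) = 0, i.e. r^2 + 2 r - 3 = 0.
Discriminant: (2)^2 - 4(-3) = 16, so r = (-2 ± 4)/2.
Solving: r_1 = 1, r_2 = -3.

indicial: r^2 + 2 r - 3 = 0; roots r_1 = 1, r_2 = -3


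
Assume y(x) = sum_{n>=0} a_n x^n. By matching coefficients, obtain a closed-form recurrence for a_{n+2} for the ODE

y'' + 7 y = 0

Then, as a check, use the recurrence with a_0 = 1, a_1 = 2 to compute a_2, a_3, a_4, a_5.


Substitute y = sum_n a_n x^n into y'' + (const) y = 0.
y''(x) = sum_{n>=0} (n+2)(n+1) a_{n+2} x^n.
The ODE becomes sum_n [(n+2)(n+1) a_{n+2} + 7 a_n] x^n = 0.
Setting each coefficient to zero gives the recurrence:
  (n+2)(n+1) a_{n+2} + 7 a_n = 0,
  a_{n+2} = -7 / ((n+1)(n+2)) a_n.

Check with a_0 = 1, a_1 = 2 (apply the recurrence for n = 0, 1, 2, 3): a_0 = 1, a_1 = 2, a_2 = -7/2, a_3 = -7/3, a_4 = 49/24, a_5 = 49/60.

a_{n+2} = -7/((n+1)(n+2)) * a_n; check: a_0 = 1, a_1 = 2, a_2 = -7/2, a_3 = -7/3, a_4 = 49/24, a_5 = 49/60


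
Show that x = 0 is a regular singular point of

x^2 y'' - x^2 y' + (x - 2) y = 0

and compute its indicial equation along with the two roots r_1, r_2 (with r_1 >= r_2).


Divide by x^2 to reach normal form y'' + P_1(x) y' + P_2(x) y = 0 with P_1(x) = -1 and P_2(x) = 1/x - 2/x^2.
x = 0 is a singular point because the y-coefficient 1/x - 2/x^2 has a pole at x = 0.
It is a regular singular point because x P_1(x) = p(x) = -x and x^2 P_2(x) = q(x) = x - 2 are polynomials, hence analytic at x = 0.
p(0) = 0,  q(0) = -2.
Indicial equation: r(r-1) + p(0) r + q(0) = 0, i.e. r^2 + (p(0) - 1) r + q(0) = 0, i.e. r^2 - 1 r - 2 = 0.
Discriminant: (-1)^2 - 4(-2) = 9, so r = (1 ± 3)/2.
Solving: r_1 = 2, r_2 = -1.

indicial: r^2 - 1 r - 2 = 0; roots r_1 = 2, r_2 = -1


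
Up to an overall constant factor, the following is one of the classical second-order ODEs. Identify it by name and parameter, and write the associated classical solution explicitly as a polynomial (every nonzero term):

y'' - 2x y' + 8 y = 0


The equation is already in a standard form:  y'' - 2x y' + 8 y = 0.
This matches the Hermite equation y'' - 2x y' + 2n y = 0 with 2n = 8, so n = 4; the polynomial solution is H_4(x).
With y = sum_k a_k x^k, matching x^k gives (k+2)(k+1) a_{k+2} = 2(k - n) a_k = 2(k - 4) a_k. The right side vanishes at k = 4, so the series with the parity of 4 terminates at degree 4.
Standard normalization: leading coefficient of H_n is 2^n, so a_4 = 2^4 = 16. Work downward with a_k = (k+1)(k+2) a_{k+2} / (2(k - n)):
  a_2 = (3)(4)(16) / (2(2 - 4)) = 192/(-4) = -48
  a_0 = (1)(2)(-48) / (2(0 - 4)) = -96/(-8) = 12
Hence H_4(x) = 16 x^4 - 48 x^2 + 12.

H_4(x); series = 16 x^4 - 48 x^2 + 12


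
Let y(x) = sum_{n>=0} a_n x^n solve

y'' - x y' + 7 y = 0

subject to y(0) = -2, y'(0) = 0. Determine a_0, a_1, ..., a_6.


Ansatz: y(x) = sum_{n>=0} a_n x^n, so y'(x) = sum_{n>=1} n a_n x^(n-1) and y''(x) = sum_{n>=2} n(n-1) a_n x^(n-2).
Substitute into P(x) y'' + Q(x) y' + R(x) y = 0 with P(x) = 1, Q(x) = -x, R(x) = 7, and match powers of x.
Initial conditions: a_0 = -2, a_1 = 0.
Setting the coefficient of each power of x to zero and solving order by order (substituting the coefficients already found):
  x^0: 2 a_2 + 7 a_0 = 0  ->  2 a_2 = -7 a_0 = 14  ->  a_2 = 7
  x^1: 6 a_3 + 6 a_1 = 0  ->  6 a_3 = -6 a_1 = 0  ->  a_3 = 0
  x^2: 12 a_4 + 5 a_2 = 0  ->  12 a_4 = -5 a_2 = -35  ->  a_4 = -35/12
  x^3: 20 a_5 + 4 a_3 = 0  ->  20 a_5 = -4 a_3 = 0  ->  a_5 = 0
  x^4: 30 a_6 + 3 a_4 = 0  ->  30 a_6 = -3 a_4 = 35/4  ->  a_6 = 7/24
Truncated series: y(x) = -2 + 7 x^2 - (35/12) x^4 + (7/24) x^6 + O(x^7).

a_0 = -2; a_1 = 0; a_2 = 7; a_3 = 0; a_4 = -35/12; a_5 = 0; a_6 = 7/24


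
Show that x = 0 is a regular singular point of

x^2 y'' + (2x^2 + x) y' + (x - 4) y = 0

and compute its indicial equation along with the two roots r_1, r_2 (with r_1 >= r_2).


Divide by x^2 to reach normal form y'' + P_1(x) y' + P_2(x) y = 0 with P_1(x) = 2 + 1/x and P_2(x) = 1/x - 4/x^2.
x = 0 is a singular point because the y'-coefficient 2 + 1/x has a pole at x = 0 and the y-coefficient 1/x - 4/x^2 has a pole at x = 0.
It is a regular singular point because x P_1(x) = p(x) = 2x + 1 and x^2 P_2(x) = q(x) = x - 4 are polynomials, hence analytic at x = 0.
p(0) = 1,  q(0) = -4.
Indicial equation: r(r-1) + p(0) r + q(0) = 0, i.e. r^2 + (p(0) - 1) r + q(0) = 0, i.e. r^2 - 4 = 0.
Discriminant: (0)^2 - 4(-4) = 16, so r = (0 ± 4)/2.
Solving: r_1 = 2, r_2 = -2.

indicial: r^2 - 4 = 0; roots r_1 = 2, r_2 = -2


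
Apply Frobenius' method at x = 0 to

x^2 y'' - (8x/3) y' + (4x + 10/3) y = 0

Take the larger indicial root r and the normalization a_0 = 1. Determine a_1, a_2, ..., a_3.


Write in Frobenius form y'' + (p(x)/x) y' + (q(x)/x^2) y = 0:
  p(x) = -8/3,  q(x) = 4x + 10/3.
Indicial equation: r(r-1) + (-8/3) r + (10/3) = 0 -> roots r_1 = 2, r_2 = 5/3.
Take r = r_1 = 2. Let y(x) = x^r sum_{n>=0} a_n x^n with a_0 = 1.
Substitute y = x^r sum a_n x^n and match x^{r+n}. The recurrence is
  D(n) a_n + 4 a_{n-1} = 0,  where D(n) = (r+n)(r+n-1) + (-8/3)(r+n) + (10/3).
  a_n = -4 / D(n) * a_{n-1}.
Since the indicial polynomial factors as (r - r_1)(r - r_2), D(n) = (r_1 + n - r_1)(r_1 + n - r_2) = n(n + 1/3).
Evaluating step by step (a_0 = 1):
  n = 1: D(1) = 1(1 + 1/3) = 4/3; numerator = -4(1) = -4; a_1 = (-4)/(4/3) = -3
  n = 2: D(2) = 2(2 + 1/3) = 14/3; numerator = -4(-3) = 12; a_2 = (12)/(14/3) = 18/7
  n = 3: D(3) = 3(3 + 1/3) = 10; numerator = -4(18/7) = -72/7; a_3 = (-72/7)/(10) = -36/35

r = 2; a_0 = 1; a_1 = -3; a_2 = 18/7; a_3 = -36/35


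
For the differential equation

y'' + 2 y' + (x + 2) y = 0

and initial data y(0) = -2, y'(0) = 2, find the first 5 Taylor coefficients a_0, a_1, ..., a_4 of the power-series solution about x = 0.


Ansatz: y(x) = sum_{n>=0} a_n x^n, so y'(x) = sum_{n>=1} n a_n x^(n-1) and y''(x) = sum_{n>=2} n(n-1) a_n x^(n-2).
Substitute into P(x) y'' + Q(x) y' + R(x) y = 0 with P(x) = 1, Q(x) = 2, R(x) = x + 2, and match powers of x.
Initial conditions: a_0 = -2, a_1 = 2.
Setting the coefficient of each power of x to zero and solving order by order (substituting the coefficients already found):
  x^0: 2 a_2 + 2 a_1 + 2 a_0 = 0  ->  2 a_2 = -2 a_1 - 2 a_0 = 0  ->  a_2 = 0
  x^1: 6 a_3 + 4 a_2 + 2 a_1 + a_0 = 0  ->  6 a_3 = -4 a_2 - 2 a_1 - a_0 = -2  ->  a_3 = -1/3
  x^2: 12 a_4 + 6 a_3 + 2 a_2 + a_1 = 0  ->  12 a_4 = -6 a_3 - 2 a_2 - a_1 = 0  ->  a_4 = 0
Truncated series: y(x) = -2 + 2 x - (1/3) x^3 + O(x^5).

a_0 = -2; a_1 = 2; a_2 = 0; a_3 = -1/3; a_4 = 0


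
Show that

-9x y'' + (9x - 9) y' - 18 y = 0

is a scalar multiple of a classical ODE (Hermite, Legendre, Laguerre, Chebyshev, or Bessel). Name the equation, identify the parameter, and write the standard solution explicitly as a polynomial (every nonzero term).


All three coefficients share the factor -9; dividing through by -9 gives  x y'' + (1 - x) y' + 2 y = 0.
This matches the Laguerre equation x y'' + (1 - x) y' + n y = 0 with n = 2; the polynomial solution is L_2(x).
With y = sum_k a_k x^k, matching x^k gives (k+1)k a_{k+1} + (k+1) a_{k+1} - k a_k + n a_k = 0, i.e. (k+1)^2 a_{k+1} = (k - n) a_k = (k - 2) a_k. The right side vanishes at k = 2, so the series terminates at degree 2.
Standard normalization L_n(0) = 1 gives a_0 = 1. Work upward with a_{k+1} = (k - 2) a_k / (k+1)^2:
  a_1 = (0 - 2)(1) / 1^2 = -2/1 = -2
  a_2 = (1 - 2)(-2) / 2^2 = 2/4 = 1/2
Hence L_2(x) = x^2/2 - 2 x + 1.

L_2(x); series = x^2/2 - 2 x + 1


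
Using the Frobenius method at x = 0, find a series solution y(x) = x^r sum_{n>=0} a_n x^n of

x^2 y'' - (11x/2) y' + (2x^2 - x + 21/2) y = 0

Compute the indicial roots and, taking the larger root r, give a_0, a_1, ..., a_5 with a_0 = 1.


Write in Frobenius form y'' + (p(x)/x) y' + (q(x)/x^2) y = 0:
  p(x) = -11/2,  q(x) = 2x^2 - x + 21/2.
Indicial equation: r(r-1) + (-11/2) r + (21/2) = 0 -> roots r_1 = 7/2, r_2 = 3.
Take r = r_1 = 7/2. Let y(x) = x^r sum_{n>=0} a_n x^n with a_0 = 1.
Substitute y = x^r sum a_n x^n and match x^{r+n}. The recurrence is
  D(n) a_n - 1 a_{n-1} + 2 a_{n-2} = 0,  where D(n) = (r+n)(r+n-1) + (-11/2)(r+n) + (21/2).
  a_n = [1 a_{n-1} - 2 a_{n-2}] / D(n).
Since the indicial polynomial factors as (r - r_1)(r - r_2), D(n) = (r_1 + n - r_1)(r_1 + n - r_2) = n(n + 1/2).
Evaluating step by step (a_0 = 1):
  n = 1: D(1) = 1(1 + 1/2) = 3/2; numerator = 1(1) = 1; a_1 = (1)/(3/2) = 2/3
  n = 2: D(2) = 2(2 + 1/2) = 5; numerator = 1(2/3) - 2(1) = -4/3; a_2 = (-4/3)/(5) = -4/15
  n = 3: D(3) = 3(3 + 1/2) = 21/2; numerator = 1(-4/15) - 2(2/3) = -8/5; a_3 = (-8/5)/(21/2) = -16/105
  n = 4: D(4) = 4(4 + 1/2) = 18; numerator = 1(-16/105) - 2(-4/15) = 8/21; a_4 = (8/21)/(18) = 4/189
  n = 5: D(5) = 5(5 + 1/2) = 55/2; numerator = 1(4/189) - 2(-16/105) = 44/135; a_5 = (44/135)/(55/2) = 8/675

r = 7/2; a_0 = 1; a_1 = 2/3; a_2 = -4/15; a_3 = -16/105; a_4 = 4/189; a_5 = 8/675
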